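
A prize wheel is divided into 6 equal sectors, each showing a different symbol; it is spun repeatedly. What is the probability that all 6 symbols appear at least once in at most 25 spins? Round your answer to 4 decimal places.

By inclusion–exclusion over which symbols are missing,
P(all seen) = Σ_{j=0}^{6} (-1)^j C(6,j)((6-j)/6)^25
= 1.00000 - 0.06290 + 0.00059 - 0.00000 + 0.00000 - 0.00000 + 0.00000
= 0.93770.

0.9377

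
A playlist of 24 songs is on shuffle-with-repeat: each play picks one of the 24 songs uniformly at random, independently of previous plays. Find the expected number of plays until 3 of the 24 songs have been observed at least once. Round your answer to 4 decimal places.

3.1344

With k distinct songs already seen, the next new one arrives after an expected 24/(24-k) plays.
Sum over k = 0,...,2: E = 24/24 + 24/23 + 24/22 = 3.13439.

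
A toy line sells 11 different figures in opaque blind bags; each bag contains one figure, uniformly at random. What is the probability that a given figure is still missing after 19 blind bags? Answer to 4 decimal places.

Each blind bag misses the fixed figure with probability (11-1)/11 = 10/11, independently.
P(still missing after 19) = (10/11)^19 = 0.16351.

0.1635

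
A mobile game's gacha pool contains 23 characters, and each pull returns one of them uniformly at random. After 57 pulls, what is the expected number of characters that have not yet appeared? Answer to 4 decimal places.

1.8253

For each character, P(unseen after 57) = (22/23)^57 = 0.07936.
By linearity of expectation, E[unseen] = 23·(22/23)^57 = 1.82530.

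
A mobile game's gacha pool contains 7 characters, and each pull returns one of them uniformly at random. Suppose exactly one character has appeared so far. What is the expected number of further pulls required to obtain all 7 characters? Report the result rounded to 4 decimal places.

17.1500

From k distinct to k+1 distinct takes on average 7/(7-k) pulls.
Sum over k = 1,...,6: E = 7/6 + 7/5 + 7/4 + 7/3 + 7/2 + 7/1 = 17.15000.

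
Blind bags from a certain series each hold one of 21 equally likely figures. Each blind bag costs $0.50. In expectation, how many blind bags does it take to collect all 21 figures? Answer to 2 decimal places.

Split into phases: going from k distinct to k+1 distinct takes on average 21/(21-k) blind bags.
E[T] = 21/21 + 21/20 + 21/19 + ... + 21/2 + 21/1 = 21·H_{21}.
H_{21} = 3.645, so E[T] = 76.553.

76.55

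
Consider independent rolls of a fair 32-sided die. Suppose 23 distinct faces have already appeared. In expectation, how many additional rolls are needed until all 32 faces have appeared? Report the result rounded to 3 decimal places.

The wait to go from k to k+1 distinct faces is geometric with mean 32/(32-k).
Sum over k = 23,...,31: E = 32/9 + 32/8 + 32/7 + ... + 32/2 + 32/1 = 90.5270.

90.527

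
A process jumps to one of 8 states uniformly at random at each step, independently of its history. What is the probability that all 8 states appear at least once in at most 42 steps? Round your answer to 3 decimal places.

By inclusion–exclusion over which states are missing,
P(all seen) = Σ_{j=0}^{8} (-1)^j C(8,j)((8-j)/8)^42
= 1.0000 - 0.0293 + 0.0002 - 0.0000 + 0.0000 - 0.0000 + 0.0000 - 0.0000 + 0.0000
= 0.9708.

0.971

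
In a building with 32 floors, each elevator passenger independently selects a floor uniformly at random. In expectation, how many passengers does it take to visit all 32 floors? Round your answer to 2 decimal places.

After k distinct floors have appeared, the next passenger gives a new one with probability (32-k)/32, so the expected wait for the (k+1)-th is 32/(32-k).
E[T] = 32/32 + 32/31 + 32/30 + ... + 32/2 + 32/1 = 32·H_{32}.
H_{32} = 4.058, so E[T] = 129.872.

129.87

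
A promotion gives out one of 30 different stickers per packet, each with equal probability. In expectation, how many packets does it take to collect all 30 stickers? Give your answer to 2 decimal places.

After k distinct stickers have appeared, the next packet gives a new one with probability (30-k)/30, so the expected wait for the (k+1)-th is 30/(30-k).
E[T] = 30/30 + 30/29 + 30/28 + ... + 30/2 + 30/1 = 30·H_{30}.
H_{30} = 3.995, so E[T] = 119.850.

119.85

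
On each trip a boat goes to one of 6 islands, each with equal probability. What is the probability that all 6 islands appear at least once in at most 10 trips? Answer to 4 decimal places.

Let A_i be the event that island i is missing after 10 trips. By inclusion–exclusion on the A_i,
P(all seen) = Σ_{j=0}^{6} (-1)^j C(6,j)((6-j)/6)^10
= 1.00000 - 0.96903 + 0.26012 - 0.01953 + 0.00025 - 0.00000 + 0.00000
= 0.27181.

0.2718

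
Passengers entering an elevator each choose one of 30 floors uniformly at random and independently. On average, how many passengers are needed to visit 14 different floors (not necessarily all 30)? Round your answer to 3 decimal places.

18.428

Going from k to k+1 distinct takes a geometric number of passengers with mean 30/(30-k).
Sum over k = 0,...,13: E = 30/30 + 30/29 + 30/28 + ... + 30/18 + 30/17 = 18.4277.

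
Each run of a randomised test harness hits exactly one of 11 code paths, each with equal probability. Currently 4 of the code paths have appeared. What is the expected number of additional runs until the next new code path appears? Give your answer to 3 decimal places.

1.571

Each run yields a new code path with probability (11-4)/11 = 7/11, so the wait is geometric with mean 11/7.
E = 11/7 = 1.5714.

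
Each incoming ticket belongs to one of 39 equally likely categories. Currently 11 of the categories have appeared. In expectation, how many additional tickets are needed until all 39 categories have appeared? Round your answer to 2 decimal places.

153.16

With k distinct categories already seen, the next new one takes an expected 39/(39-k) tickets.
Sum over k = 11,...,38: E = 39/28 + 39/27 + 39/26 + ... + 39/2 + 39/1 = 153.160.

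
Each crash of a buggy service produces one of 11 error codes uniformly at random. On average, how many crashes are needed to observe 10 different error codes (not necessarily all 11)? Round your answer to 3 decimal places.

Going from k to k+1 distinct takes a geometric number of crashes with mean 11/(11-k).
Sum over k = 0,...,9: E = 11/11 + 11/10 + 11/9 + ... + 11/3 + 11/2 = 22.2187.

22.219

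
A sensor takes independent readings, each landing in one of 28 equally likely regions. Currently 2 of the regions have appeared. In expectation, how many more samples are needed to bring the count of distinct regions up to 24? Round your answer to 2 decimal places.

49.59

The wait to go from k to k+1 distinct regions is geometric with mean 28/(28-k).
Sum over k = 2,...,23: E = 28/26 + 28/25 + 28/24 + ... + 28/6 + 28/5 = 49.590.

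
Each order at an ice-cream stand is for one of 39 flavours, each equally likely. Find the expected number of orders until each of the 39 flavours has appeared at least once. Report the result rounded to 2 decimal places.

165.89

After k distinct flavours have appeared, the next order gives a new one with probability (39-k)/39, so the expected wait for the (k+1)-th is 39/(39-k).
E[T] = 39/39 + 39/38 + 39/37 + ... + 39/2 + 39/1 = 39·H_{39}.
H_{39} = 4.254, so E[T] = 165.888.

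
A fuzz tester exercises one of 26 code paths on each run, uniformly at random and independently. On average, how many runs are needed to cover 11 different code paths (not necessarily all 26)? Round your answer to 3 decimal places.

Going from k to k+1 distinct takes a geometric number of runs with mean 26/(26-k).
Sum over k = 0,...,10: E = 26/26 + 26/25 + 26/24 + ... + 26/17 + 26/16 = 13.9410.

13.941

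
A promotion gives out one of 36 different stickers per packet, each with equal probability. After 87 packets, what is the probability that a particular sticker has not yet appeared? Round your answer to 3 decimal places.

0.086

Each packet misses the fixed sticker with probability (36-1)/36 = 35/36, independently.
P(still missing after 87) = (35/36)^87 = 0.0862.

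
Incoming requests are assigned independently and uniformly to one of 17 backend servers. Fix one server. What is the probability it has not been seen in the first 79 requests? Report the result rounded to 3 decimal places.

On each request the fixed server fails to appear with probability 16/17.
P(still missing after 79) = (16/17)^79 = 0.0083.

0.008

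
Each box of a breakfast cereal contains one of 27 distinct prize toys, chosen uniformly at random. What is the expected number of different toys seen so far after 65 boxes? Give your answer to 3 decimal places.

24.677

For each toy, P(seen in 65 boxes) = 1 - (26/27)^65 = 0.9140.
By linearity of expectation, E[distinct seen] = 27·(1 - (26/27)^65) = 24.6773.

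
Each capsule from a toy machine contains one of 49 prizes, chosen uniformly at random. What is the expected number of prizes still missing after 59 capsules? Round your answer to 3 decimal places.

For each prize, P(unseen after 59) = (48/49)^59 = 0.2963.
By linearity of expectation, E[unseen] = 49·(48/49)^59 = 14.5164.

14.516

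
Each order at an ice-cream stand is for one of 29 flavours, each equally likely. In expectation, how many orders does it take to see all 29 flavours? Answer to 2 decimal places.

114.89

After k distinct flavours have appeared, the next order gives a new one with probability (29-k)/29, so the expected wait for the (k+1)-th is 29/(29-k).
E[T] = 29/29 + 29/28 + 29/27 + ... + 29/2 + 29/1 = 29·H_{29}.
H_{29} = 3.962, so E[T] = 114.888.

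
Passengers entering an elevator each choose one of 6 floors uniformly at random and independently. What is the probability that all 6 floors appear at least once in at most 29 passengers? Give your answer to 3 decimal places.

Let A_i be the event that floor i is missing after 29 passengers. By inclusion–exclusion on the A_i,
P(all seen) = Σ_{j=0}^{6} (-1)^j C(6,j)((6-j)/6)^29
= 1.0000 - 0.0303 + 0.0001 - 0.0000 + 0.0000 - 0.0000 + 0.0000
= 0.9698.

0.970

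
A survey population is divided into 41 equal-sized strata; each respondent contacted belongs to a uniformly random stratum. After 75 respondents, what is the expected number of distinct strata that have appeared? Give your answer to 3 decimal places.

For each stratum, P(seen in 75 respondents) = 1 - (40/41)^75 = 0.8431.
By linearity of expectation, E[distinct seen] = 41·(1 - (40/41)^75) = 34.5658.

34.566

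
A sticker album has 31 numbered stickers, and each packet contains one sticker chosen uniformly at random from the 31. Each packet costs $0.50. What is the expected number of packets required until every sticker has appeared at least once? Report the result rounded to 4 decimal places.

124.8446

After k distinct stickers have appeared, the next packet gives a new one with probability (31-k)/31, so the expected wait for the (k+1)-th is 31/(31-k).
E[T] = 31/31 + 31/30 + 31/29 + ... + 31/2 + 31/1 = 31·H_{31}.
H_{31} = 4.02725, so E[T] = 124.84460.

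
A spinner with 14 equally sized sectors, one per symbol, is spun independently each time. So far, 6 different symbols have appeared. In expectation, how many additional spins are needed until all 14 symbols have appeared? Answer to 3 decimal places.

38.050

The wait to go from k to k+1 distinct symbols is geometric with mean 14/(14-k).
Sum over k = 6,...,13: E = 14/8 + 14/7 + 14/6 + ... + 14/2 + 14/1 = 38.0500.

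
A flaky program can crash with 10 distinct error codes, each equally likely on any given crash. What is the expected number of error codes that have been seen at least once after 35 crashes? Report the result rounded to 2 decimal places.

9.75

For each error code, P(seen in 35 crashes) = 1 - (9/10)^35 = 0.975.
By linearity of expectation, E[distinct seen] = 10·(1 - (9/10)^35) = 9.750.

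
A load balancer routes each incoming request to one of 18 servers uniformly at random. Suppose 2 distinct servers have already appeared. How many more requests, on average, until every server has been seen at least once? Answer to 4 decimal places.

60.8531

From k distinct to k+1 distinct takes on average 18/(18-k) requests.
Sum over k = 2,...,17: E = 18/16 + 18/15 + 18/14 + ... + 18/2 + 18/1 = 60.85312.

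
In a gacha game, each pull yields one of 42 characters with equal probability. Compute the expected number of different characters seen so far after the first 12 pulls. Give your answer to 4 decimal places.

10.5469

For each character, P(seen in 12 pulls) = 1 - (41/42)^12 = 0.25112.
By linearity of expectation, E[distinct seen] = 42·(1 - (41/42)^12) = 10.54685.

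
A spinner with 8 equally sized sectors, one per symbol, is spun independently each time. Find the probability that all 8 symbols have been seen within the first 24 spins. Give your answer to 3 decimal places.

By inclusion–exclusion over which symbols are missing,
P(all seen) = Σ_{j=0}^{8} (-1)^j C(8,j)((8-j)/8)^24
= 1.0000 - 0.3246 + 0.0281 - 0.0007 + 0.0000 - 0.0000 + 0.0000 - 0.0000 + 0.0000
= 0.7028.

0.703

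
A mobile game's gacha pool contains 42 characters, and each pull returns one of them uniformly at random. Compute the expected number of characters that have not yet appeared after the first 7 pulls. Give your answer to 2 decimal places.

35.48

For each character, P(unseen after 7) = (41/42)^7 = 0.845.
By linearity of expectation, E[unseen] = 42·(41/42)^7 = 35.481.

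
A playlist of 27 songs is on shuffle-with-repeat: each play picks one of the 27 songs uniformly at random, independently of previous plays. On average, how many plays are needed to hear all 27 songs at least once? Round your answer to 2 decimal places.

105.07

The wait to go from k to k+1 distinct songs is geometric with mean 27/(27-k).
E[T] = 27/27 + 27/26 + 27/25 + ... + 27/2 + 27/1 = 27·H_{27}.
H_{27} = 3.891, so E[T] = 105.069.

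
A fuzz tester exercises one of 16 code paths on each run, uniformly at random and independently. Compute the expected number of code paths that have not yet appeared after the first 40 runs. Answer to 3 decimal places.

1.211

For each code path, P(unseen after 40) = (15/16)^40 = 0.0757.
By linearity of expectation, E[unseen] = 16·(15/16)^40 = 1.2105.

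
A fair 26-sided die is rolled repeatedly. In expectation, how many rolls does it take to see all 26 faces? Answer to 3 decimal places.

100.215

The wait to go from k to k+1 distinct faces is geometric with mean 26/(26-k).
E[T] = 26/26 + 26/25 + 26/24 + ... + 26/2 + 26/1 = 26·H_{26}.
H_{26} = 3.8544, so E[T] = 100.2149.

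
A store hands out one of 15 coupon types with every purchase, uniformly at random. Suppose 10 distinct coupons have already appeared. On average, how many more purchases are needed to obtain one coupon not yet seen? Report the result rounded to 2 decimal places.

3.00

Each purchase yields a new coupon with probability (15-10)/15 = 5/15, so the wait is geometric with mean 15/5.
E = 15/5 = 3.000.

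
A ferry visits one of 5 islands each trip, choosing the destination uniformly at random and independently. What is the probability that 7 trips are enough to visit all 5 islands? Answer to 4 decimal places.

0.2150

Let A_i be the event that island i is missing after 7 trips. By inclusion–exclusion on the A_i,
P(all seen) = Σ_{j=0}^{5} (-1)^j C(5,j)((5-j)/5)^7
= 1.00000 - 1.04858 + 0.27994 - 0.01638 + 0.00006 - 0.00000
= 0.21504.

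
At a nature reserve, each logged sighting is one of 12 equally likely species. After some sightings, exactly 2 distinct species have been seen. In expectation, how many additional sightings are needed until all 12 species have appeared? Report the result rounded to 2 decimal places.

35.15

From k distinct to k+1 distinct takes on average 12/(12-k) sightings.
Sum over k = 2,...,11: E = 12/10 + 12/9 + 12/8 + ... + 12/2 + 12/1 = 35.148.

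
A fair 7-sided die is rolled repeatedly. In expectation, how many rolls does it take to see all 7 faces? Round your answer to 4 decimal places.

After k distinct faces have appeared, the next roll gives a new one with probability (7-k)/7, so the expected wait for the (k+1)-th is 7/(7-k).
E[T] = 7/7 + 7/6 + 7/5 + ... + 7/2 + 7/1 = 7·H_{7}.
H_{7} = 2.59286, so E[T] = 18.15000.

18.1500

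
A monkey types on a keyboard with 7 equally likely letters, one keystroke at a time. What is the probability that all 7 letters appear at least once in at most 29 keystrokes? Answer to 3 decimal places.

0.921

Let A_i be the event that letter i is missing after 29 keystrokes. By inclusion–exclusion on the A_i,
P(all seen) = Σ_{j=0}^{7} (-1)^j C(7,j)((7-j)/7)^29
= 1.0000 - 0.0801 + 0.0012 - 0.0000 + 0.0000 - 0.0000 + 0.0000 - 0.0000
= 0.9211.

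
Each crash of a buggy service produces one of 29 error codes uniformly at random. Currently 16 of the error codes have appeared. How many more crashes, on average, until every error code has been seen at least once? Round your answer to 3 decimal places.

92.224

The wait to go from k to k+1 distinct error codes is geometric with mean 29/(29-k).
Sum over k = 16,...,28: E = 29/13 + 29/12 + 29/11 + ... + 29/2 + 29/1 = 92.2239.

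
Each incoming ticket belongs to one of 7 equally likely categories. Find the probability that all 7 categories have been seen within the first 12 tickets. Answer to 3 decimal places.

Let A_i be the event that category i is missing after 12 tickets. By inclusion–exclusion on the A_i,
P(all seen) = Σ_{j=0}^{7} (-1)^j C(7,j)((7-j)/7)^12
= 1.0000 - 1.1009 + 0.3704 - 0.0424 + 0.0013 - 0.0000 + 0.0000 - 0.0000
= 0.2285.

0.228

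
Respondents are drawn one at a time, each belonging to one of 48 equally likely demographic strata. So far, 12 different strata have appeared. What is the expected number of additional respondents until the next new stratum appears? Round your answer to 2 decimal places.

1.33

The number of respondents until the next new stratum is geometric with success probability 36/48, so its mean is 48/36.
E = 48/36 = 1.333.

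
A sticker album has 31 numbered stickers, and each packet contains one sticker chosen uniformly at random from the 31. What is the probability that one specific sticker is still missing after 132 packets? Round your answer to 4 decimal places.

On each packet the fixed sticker fails to appear with probability 30/31.
P(still missing after 132) = (30/31)^132 = 0.01319.

0.0132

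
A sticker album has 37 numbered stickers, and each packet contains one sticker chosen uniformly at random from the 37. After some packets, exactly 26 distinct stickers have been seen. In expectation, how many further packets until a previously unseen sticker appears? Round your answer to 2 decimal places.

Each packet yields a new sticker with probability (37-26)/37 = 11/37, so the wait is geometric with mean 37/11.
E = 37/11 = 3.364.

3.36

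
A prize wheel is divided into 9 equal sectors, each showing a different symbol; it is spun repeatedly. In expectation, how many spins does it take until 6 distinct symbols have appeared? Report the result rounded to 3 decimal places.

8.961

Going from k to k+1 distinct takes a geometric number of spins with mean 9/(9-k).
Sum over k = 0,...,5: E = 9/9 + 9/8 + 9/7 + 9/6 + 9/5 + 9/4 = 8.9607.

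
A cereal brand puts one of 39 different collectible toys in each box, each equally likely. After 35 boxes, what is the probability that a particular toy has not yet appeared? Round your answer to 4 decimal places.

Each box misses the fixed toy with probability (39-1)/39 = 38/39, independently.
P(still missing after 35) = (38/39)^35 = 0.40287.

0.4029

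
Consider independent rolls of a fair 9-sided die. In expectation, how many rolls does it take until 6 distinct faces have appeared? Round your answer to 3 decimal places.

8.961

With k distinct faces already seen, the next new one arrives after an expected 9/(9-k) rolls.
Sum over k = 0,...,5: E = 9/9 + 9/8 + 9/7 + 9/6 + 9/5 + 9/4 = 8.9607.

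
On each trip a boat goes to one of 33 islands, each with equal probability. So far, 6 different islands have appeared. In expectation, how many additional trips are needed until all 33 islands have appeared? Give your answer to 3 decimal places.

With k distinct islands already seen, the next new one takes an expected 33/(33-k) trips.
Sum over k = 6,...,32: E = 33/27 + 33/26 + 33/25 + ... + 33/2 + 33/1 = 128.4181.

128.418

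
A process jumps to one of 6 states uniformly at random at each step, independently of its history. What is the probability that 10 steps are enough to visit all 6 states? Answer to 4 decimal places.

Let A_i be the event that state i is missing after 10 steps. By inclusion–exclusion on the A_i,
P(all seen) = Σ_{j=0}^{6} (-1)^j C(6,j)((6-j)/6)^10
= 1.00000 - 0.96903 + 0.26012 - 0.01953 + 0.00025 - 0.00000 + 0.00000
= 0.27181.

0.2718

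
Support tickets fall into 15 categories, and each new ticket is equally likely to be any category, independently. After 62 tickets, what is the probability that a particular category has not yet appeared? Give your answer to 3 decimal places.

On each ticket the fixed category fails to appear with probability 14/15.
P(still missing after 62) = (14/15)^62 = 0.0139.

0.014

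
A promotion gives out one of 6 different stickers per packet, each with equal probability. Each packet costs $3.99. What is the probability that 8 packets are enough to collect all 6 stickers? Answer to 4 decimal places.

By inclusion–exclusion over which stickers are missing,
P(all seen) = Σ_{j=0}^{6} (-1)^j C(6,j)((6-j)/6)^8
= 1.00000 - 1.39541 + 0.58528 - 0.07813 + 0.00229 - 0.00000 + 0.00000
= 0.11403.

0.1140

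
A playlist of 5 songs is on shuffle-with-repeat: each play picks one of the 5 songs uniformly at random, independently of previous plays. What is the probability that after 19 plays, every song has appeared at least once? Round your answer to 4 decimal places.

By inclusion–exclusion over which songs are missing,
P(all seen) = Σ_{j=0}^{5} (-1)^j C(5,j)((5-j)/5)^19
= 1.00000 - 0.07206 + 0.00061 - 0.00000 + 0.00000 - 0.00000
= 0.92855.

0.9286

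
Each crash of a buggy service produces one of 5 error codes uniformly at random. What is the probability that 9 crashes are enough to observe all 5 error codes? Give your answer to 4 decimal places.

0.4271

By inclusion–exclusion over which error codes are missing,
P(all seen) = Σ_{j=0}^{5} (-1)^j C(5,j)((5-j)/5)^9
= 1.00000 - 0.67109 + 0.10078 - 0.00262 + 0.00000 - 0.00000
= 0.42707.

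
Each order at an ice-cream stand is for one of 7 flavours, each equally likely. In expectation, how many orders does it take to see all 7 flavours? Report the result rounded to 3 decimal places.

18.150

After k distinct flavours have appeared, the next order gives a new one with probability (7-k)/7, so the expected wait for the (k+1)-th is 7/(7-k).
E[T] = 7/7 + 7/6 + 7/5 + ... + 7/2 + 7/1 = 7·H_{7}.
H_{7} = 2.5929, so E[T] = 18.1500.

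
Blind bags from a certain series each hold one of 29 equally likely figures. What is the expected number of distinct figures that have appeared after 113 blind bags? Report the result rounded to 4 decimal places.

28.4501

For each figure, P(seen in 113 blind bags) = 1 - (28/29)^113 = 0.98104.
By linearity of expectation, E[distinct seen] = 29·(1 - (28/29)^113) = 28.45010.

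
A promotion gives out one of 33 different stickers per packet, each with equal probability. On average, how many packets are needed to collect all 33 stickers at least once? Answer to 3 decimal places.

After k distinct stickers have appeared, the next packet gives a new one with probability (33-k)/33, so the expected wait for the (k+1)-th is 33/(33-k).
E[T] = 33/33 + 33/32 + 33/31 + ... + 33/2 + 33/1 = 33·H_{33}.
H_{33} = 4.0888, so E[T] = 134.9303.

134.930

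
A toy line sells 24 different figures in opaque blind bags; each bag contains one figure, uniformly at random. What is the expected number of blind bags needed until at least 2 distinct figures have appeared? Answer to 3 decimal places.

2.043

With k distinct figures already seen, the next new one arrives after an expected 24/(24-k) blind bags.
Sum over k = 0,...,1: E = 24/24 + 24/23 = 2.0435.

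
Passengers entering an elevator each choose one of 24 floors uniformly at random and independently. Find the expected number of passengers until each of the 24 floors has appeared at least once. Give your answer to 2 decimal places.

Split into phases: going from k distinct to k+1 distinct takes on average 24/(24-k) passengers.
E[T] = 24/24 + 24/23 + 24/22 + ... + 24/2 + 24/1 = 24·H_{24}.
H_{24} = 3.776, so E[T] = 90.623.

90.62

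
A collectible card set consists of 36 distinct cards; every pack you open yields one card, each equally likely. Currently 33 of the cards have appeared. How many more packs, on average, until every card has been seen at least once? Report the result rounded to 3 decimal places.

From k distinct to k+1 distinct takes on average 36/(36-k) packs.
Sum over k = 33,...,35: E = 36/3 + 36/2 + 36/1 = 66.0000.

66.000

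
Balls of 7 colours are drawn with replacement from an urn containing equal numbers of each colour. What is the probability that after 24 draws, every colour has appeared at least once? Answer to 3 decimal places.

Let A_i be the event that colour i is missing after 24 draws. By inclusion–exclusion on the A_i,
P(all seen) = Σ_{j=0}^{7} (-1)^j C(7,j)((7-j)/7)^24
= 1.0000 - 0.1731 + 0.0065 - 0.0001 + 0.0000 - 0.0000 + 0.0000 - 0.0000
= 0.8334.

0.833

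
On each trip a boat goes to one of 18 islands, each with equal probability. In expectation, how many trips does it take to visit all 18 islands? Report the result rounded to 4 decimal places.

Split into phases: going from k distinct to k+1 distinct takes on average 18/(18-k) trips.
E[T] = 18/18 + 18/17 + 18/16 + ... + 18/2 + 18/1 = 18·H_{18}.
H_{18} = 3.49511, so E[T] = 62.91195.

62.9119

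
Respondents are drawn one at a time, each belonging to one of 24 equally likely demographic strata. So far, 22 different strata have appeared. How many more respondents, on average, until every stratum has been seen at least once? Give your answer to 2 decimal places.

36.00

With k distinct strata already seen, the next new one takes an expected 24/(24-k) respondents.
Sum over k = 22,...,23: E = 24/2 + 24/1 = 36.000.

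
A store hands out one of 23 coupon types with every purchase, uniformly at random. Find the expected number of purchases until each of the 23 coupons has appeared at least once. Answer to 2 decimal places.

Split into phases: going from k distinct to k+1 distinct takes on average 23/(23-k) purchases.
E[T] = 23/23 + 23/22 + 23/21 + ... + 23/2 + 23/1 = 23·H_{23}.
H_{23} = 3.734, so E[T] = 85.889.

85.89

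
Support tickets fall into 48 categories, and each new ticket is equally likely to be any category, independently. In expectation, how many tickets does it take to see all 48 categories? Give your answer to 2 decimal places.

214.02

After k distinct categories have appeared, the next ticket gives a new one with probability (48-k)/48, so the expected wait for the (k+1)-th is 48/(48-k).
E[T] = 48/48 + 48/47 + 48/46 + ... + 48/2 + 48/1 = 48·H_{48}.
H_{48} = 4.459, so E[T] = 214.022.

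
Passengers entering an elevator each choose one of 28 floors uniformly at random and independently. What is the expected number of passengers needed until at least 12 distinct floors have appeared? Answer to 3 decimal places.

15.300

With k distinct floors already seen, the next new one arrives after an expected 28/(28-k) passengers.
Sum over k = 0,...,11: E = 28/28 + 28/27 + 28/26 + ... + 28/18 + 28/17 = 15.3004.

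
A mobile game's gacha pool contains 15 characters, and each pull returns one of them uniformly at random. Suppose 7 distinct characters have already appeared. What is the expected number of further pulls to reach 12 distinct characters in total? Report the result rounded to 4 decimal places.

13.2679

The wait to go from k to k+1 distinct characters is geometric with mean 15/(15-k).
Sum over k = 7,...,11: E = 15/8 + 15/7 + 15/6 + 15/5 + 15/4 = 13.26786.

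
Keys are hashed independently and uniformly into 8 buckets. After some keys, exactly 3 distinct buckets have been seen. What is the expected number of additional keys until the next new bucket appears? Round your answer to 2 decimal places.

1.60

The number of keys until the next new bucket is geometric with success probability 5/8, so its mean is 8/5.
E = 8/5 = 1.600.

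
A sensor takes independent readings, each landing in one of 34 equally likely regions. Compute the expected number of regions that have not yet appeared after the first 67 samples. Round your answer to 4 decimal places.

For each region, P(unseen after 67) = (33/34)^67 = 0.13532.
By linearity of expectation, E[unseen] = 34·(33/34)^67 = 4.60072.

4.6007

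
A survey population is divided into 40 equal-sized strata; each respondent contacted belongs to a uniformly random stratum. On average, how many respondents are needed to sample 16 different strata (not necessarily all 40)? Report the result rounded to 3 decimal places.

20.103

Going from k to k+1 distinct takes a geometric number of respondents with mean 40/(40-k).
Sum over k = 0,...,15: E = 40/40 + 40/39 + 40/38 + ... + 40/26 + 40/25 = 20.1034.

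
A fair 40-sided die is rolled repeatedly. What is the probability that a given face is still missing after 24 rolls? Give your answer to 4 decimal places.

On each roll the fixed face fails to appear with probability 39/40.
P(still missing after 24) = (39/40)^24 = 0.54464.

0.5446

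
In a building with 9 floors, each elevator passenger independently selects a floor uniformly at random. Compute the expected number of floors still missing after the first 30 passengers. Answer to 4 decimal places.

For each floor, P(unseen after 30) = (8/9)^30 = 0.02920.
By linearity of expectation, E[unseen] = 9·(8/9)^30 = 0.26283.

0.2628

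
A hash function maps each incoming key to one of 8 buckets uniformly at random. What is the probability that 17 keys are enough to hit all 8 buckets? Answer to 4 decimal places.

0.3656

Let A_i be the event that bucket i is missing after 17 keys. By inclusion–exclusion on the A_i,
P(all seen) = Σ_{j=0}^{8} (-1)^j C(8,j)((8-j)/8)^17
= 1.00000 - 0.82647 + 0.21047 - 0.01897 + 0.00053 - 0.00000 + 0.00000 - 0.00000 + 0.00000
= 0.36556.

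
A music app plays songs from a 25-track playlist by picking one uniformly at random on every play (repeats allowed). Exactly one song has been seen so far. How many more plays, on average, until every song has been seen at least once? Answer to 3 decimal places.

From k distinct to k+1 distinct takes on average 25/(25-k) plays.
Sum over k = 1,...,24: E = 25/24 + 25/23 + 25/22 + ... + 25/2 + 25/1 = 94.3990.

94.399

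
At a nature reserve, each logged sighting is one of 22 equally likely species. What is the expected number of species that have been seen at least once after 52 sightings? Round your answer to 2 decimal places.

For each species, P(seen in 52 sightings) = 1 - (21/22)^52 = 0.911.
By linearity of expectation, E[distinct seen] = 22·(1 - (21/22)^52) = 20.042.

20.04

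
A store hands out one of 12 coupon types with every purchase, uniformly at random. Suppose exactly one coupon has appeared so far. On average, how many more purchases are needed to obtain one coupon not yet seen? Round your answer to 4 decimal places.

The number of purchases until the next new coupon is geometric with success probability 11/12, so its mean is 12/11.
E = 12/11 = 1.09091.

1.0909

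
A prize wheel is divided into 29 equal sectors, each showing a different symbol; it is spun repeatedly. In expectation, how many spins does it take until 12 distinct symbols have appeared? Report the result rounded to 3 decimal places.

With k distinct symbols already seen, the next new one arrives after an expected 29/(29-k) spins.
Sum over k = 0,...,11: E = 29/29 + 29/28 + 29/27 + ... + 29/19 + 29/18 = 15.1409.

15.141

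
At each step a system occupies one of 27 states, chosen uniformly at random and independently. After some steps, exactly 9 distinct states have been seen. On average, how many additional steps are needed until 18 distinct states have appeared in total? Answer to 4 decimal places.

With k distinct states already seen, the next new one takes an expected 27/(27-k) steps.
Sum over k = 9,...,17: E = 27/18 + 27/17 + 27/16 + ... + 27/11 + 27/10 = 17.98578.

17.9858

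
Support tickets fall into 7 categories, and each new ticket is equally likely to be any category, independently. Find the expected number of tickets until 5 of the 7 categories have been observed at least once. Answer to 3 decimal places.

Going from k to k+1 distinct takes a geometric number of tickets with mean 7/(7-k).
Sum over k = 0,...,4: E = 7/7 + 7/6 + 7/5 + 7/4 + 7/3 = 7.6500.

7.650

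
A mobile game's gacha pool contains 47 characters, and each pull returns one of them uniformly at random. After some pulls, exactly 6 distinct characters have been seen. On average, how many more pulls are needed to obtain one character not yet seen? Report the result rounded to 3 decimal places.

Each pull yields a new character with probability (47-6)/47 = 41/47, so the wait is geometric with mean 47/41.
E = 47/41 = 1.1463.

1.146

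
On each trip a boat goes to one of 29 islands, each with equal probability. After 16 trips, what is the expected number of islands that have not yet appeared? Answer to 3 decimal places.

For each island, P(unseen after 16) = (28/29)^16 = 0.5704.
By linearity of expectation, E[unseen] = 29·(28/29)^16 = 16.5409.

16.541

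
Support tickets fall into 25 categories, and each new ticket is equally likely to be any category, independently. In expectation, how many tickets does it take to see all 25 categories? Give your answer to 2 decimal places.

After k distinct categories have appeared, the next ticket gives a new one with probability (25-k)/25, so the expected wait for the (k+1)-th is 25/(25-k).
E[T] = 25/25 + 25/24 + 25/23 + ... + 25/2 + 25/1 = 25·H_{25}.
H_{25} = 3.816, so E[T] = 95.399.

95.40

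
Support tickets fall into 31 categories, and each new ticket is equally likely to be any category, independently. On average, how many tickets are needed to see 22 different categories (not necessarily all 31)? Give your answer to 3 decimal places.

With k distinct categories already seen, the next new one arrives after an expected 31/(31-k) tickets.
Sum over k = 0,...,21: E = 31/31 + 31/30 + 31/29 + ... + 31/11 + 31/10 = 37.1466.

37.147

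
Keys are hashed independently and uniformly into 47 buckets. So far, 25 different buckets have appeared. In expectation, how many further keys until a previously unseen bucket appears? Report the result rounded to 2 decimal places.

The number of keys until the next new bucket is geometric with success probability 22/47, so its mean is 47/22.
E = 47/22 = 2.136.

2.14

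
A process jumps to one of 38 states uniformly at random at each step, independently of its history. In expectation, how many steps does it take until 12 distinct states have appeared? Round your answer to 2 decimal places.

14.19

Going from k to k+1 distinct takes a geometric number of steps with mean 38/(38-k).
Sum over k = 0,...,11: E = 38/38 + 38/37 + 38/36 + ... + 38/28 + 38/27 = 14.192.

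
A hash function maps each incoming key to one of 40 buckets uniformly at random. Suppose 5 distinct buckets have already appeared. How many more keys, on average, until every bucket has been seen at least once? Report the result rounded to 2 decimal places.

From k distinct to k+1 distinct takes on average 40/(40-k) keys.
Sum over k = 5,...,39: E = 40/35 + 40/34 + 40/33 + ... + 40/2 + 40/1 = 165.871.

165.87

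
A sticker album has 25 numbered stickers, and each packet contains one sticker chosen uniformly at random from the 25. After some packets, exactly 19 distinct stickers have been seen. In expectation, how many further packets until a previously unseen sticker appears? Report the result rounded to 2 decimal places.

Each packet yields a new sticker with probability (25-19)/25 = 6/25, so the wait is geometric with mean 25/6.
E = 25/6 = 4.167.

4.17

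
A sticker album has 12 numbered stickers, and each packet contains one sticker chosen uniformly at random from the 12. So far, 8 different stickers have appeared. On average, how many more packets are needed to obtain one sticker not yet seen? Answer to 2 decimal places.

3.00

The number of packets until the next new sticker is geometric with success probability 4/12, so its mean is 12/4.
E = 12/4 = 3.000.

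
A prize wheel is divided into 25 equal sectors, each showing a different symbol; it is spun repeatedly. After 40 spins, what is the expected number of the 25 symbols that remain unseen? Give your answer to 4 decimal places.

4.8842

For each symbol, P(unseen after 40) = (24/25)^40 = 0.19537.
By linearity of expectation, E[unseen] = 25·(24/25)^40 = 4.88415.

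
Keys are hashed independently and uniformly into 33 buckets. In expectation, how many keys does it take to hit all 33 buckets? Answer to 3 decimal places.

134.930

After k distinct buckets have appeared, the next key gives a new one with probability (33-k)/33, so the expected wait for the (k+1)-th is 33/(33-k).
E[T] = 33/33 + 33/32 + 33/31 + ... + 33/2 + 33/1 = 33·H_{33}.
H_{33} = 4.0888, so E[T] = 134.9303.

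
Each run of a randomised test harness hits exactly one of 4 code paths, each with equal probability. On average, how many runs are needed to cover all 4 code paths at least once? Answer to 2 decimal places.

After k distinct code paths have appeared, the next run gives a new one with probability (4-k)/4, so the expected wait for the (k+1)-th is 4/(4-k).
E[T] = 4/4 + 4/3 + 4/2 + 4/1 = 4·H_{4}.
H_{4} = 2.083, so E[T] = 8.333.

8.33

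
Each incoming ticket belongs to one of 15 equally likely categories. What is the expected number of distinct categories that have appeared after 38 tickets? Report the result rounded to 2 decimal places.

13.91

For each category, P(seen in 38 tickets) = 1 - (14/15)^38 = 0.927.
By linearity of expectation, E[distinct seen] = 15·(1 - (14/15)^38) = 13.910.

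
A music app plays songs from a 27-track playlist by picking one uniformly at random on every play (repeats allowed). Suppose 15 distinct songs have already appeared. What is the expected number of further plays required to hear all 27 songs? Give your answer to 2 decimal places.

The wait to go from k to k+1 distinct songs is geometric with mean 27/(27-k).
Sum over k = 15,...,26: E = 27/12 + 27/11 + 27/10 + ... + 27/2 + 27/1 = 83.787.

83.79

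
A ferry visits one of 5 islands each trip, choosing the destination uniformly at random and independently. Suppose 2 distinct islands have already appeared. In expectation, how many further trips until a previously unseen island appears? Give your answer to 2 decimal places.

Each trip yields a new island with probability (5-2)/5 = 3/5, so the wait is geometric with mean 5/3.
E = 5/3 = 1.667.

1.67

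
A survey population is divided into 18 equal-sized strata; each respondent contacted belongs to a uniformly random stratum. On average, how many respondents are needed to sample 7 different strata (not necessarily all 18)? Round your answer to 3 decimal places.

8.554

Going from k to k+1 distinct takes a geometric number of respondents with mean 18/(18-k).
Sum over k = 0,...,6: E = 18/18 + 18/17 + 18/16 + ... + 18/13 + 18/12 = 8.5542.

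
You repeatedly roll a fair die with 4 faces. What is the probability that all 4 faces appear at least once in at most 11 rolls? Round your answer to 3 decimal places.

0.834

By inclusion–exclusion over which faces are missing,
P(all seen) = Σ_{j=0}^{4} (-1)^j C(4,j)((4-j)/4)^11
= 1.0000 - 0.1689 + 0.0029 - 0.0000 + 0.0000
= 0.8340.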